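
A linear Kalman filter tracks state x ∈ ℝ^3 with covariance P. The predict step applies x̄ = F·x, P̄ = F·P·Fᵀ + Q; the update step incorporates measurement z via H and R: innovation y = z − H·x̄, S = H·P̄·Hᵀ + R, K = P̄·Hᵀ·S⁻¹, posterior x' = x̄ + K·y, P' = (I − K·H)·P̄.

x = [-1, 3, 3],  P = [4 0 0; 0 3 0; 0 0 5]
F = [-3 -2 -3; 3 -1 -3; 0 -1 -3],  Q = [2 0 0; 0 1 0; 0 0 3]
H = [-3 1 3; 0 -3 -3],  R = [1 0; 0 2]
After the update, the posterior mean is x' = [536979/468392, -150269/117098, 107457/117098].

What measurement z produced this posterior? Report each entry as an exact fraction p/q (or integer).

x̄ = F·x = [-12, -15, -12]
P̄ = F·P·Fᵀ + Q = [95 15 51; 15 85 48; 51 48 51]
S = H·P̄·Hᵀ + R = [680 -696; -696 2090]
K = P̄·Hᵀ·S⁻¹ = [-191169/468392 -27009/117098; 13357/117098 -17907/117098; -13299/117098 -21069/117098]
x' − x̄ = [6157683/468392, 1606201/117098, 1512633/117098] = K·y
y = (KᵀK)⁻¹·Kᵀ·(x' − x̄) = [13, -80]
z = y + H·x̄ = [13, -80] + [-15, 81] = [-2, 1]

z = [-2, 1]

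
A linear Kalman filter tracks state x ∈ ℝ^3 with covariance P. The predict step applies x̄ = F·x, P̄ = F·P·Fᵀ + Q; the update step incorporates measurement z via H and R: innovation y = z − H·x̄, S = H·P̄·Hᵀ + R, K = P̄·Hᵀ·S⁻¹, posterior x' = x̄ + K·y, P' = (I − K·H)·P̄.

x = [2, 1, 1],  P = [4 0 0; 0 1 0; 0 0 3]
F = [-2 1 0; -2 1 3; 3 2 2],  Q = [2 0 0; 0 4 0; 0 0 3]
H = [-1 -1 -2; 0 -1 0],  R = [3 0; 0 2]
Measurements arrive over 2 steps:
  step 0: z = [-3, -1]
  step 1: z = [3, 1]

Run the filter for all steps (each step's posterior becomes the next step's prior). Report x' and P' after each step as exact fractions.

step 0: x̄ = F·x = [-3, 0, 10]
step 0: P̄ = F·P·Fᵀ + Q = [19 17 -22; 17 48 -4; -22 -4 55]
step 0: y = z − H·x̄ = [14, -1]
step 0: S = H·P̄·Hᵀ + R = [220 57; 57 50]
step 0: K = P̄·Hᵀ·S⁻¹ = [1369/7751 -4196/7751; -114/7751 -7311/7751; -4428/7751 5668/7751]
step 0: x' = x̄ + K·y = [109/7751, 5715/7751, 9850/7751]
step 0: P' = (I − K·H)·P̄ = [64985/7751 8392/7751 -38742/7751; 8392/7751 14622/7751 -11336/7751; -38742/7751 -11336/7751 31681/7751]
step 1: x̄ = F·x = [239/337, 35047/7751, 31457/7751]
step 1: P̄ = F·P·Fᵀ + Q = [11152/337 19106/337 -10294/337; 19106/337 954015/7751 -463370/7751; -10294/337 -463370/7751 338442/7751]
step 1: y = z − H·x̄ = [126711/7751, 42798/7751]
step 1: S = H·P̄·Hᵀ + R = [665880/7751 466713/7751; 466713/7751 969517/7751]
step 1: K = P̄·Hᵀ·S⁻¹ = [-1359676/55187841 -8119870/18395947; -311142/18395947 -17952027/18395947; -24993094/55187841 12802592/18395947]
step 1: x' = x̄ + K·y = [-39197563/18395947, -21031249/18395947, 9156667/18395947]
step 1: P' = (I − K·H)·P̄ = [406207796/55187841 16239740/18395947 -225423994/55187841; 16239740/18395947 35904054/18395947 -25605184/18395947; -225423994/55187841 -25605184/18395947 188609414/55187841]

step 0: x' = [109/7751, 5715/7751, 9850/7751], P' = [64985/7751 8392/7751 -38742/7751; 8392/7751 14622/7751 -11336/7751; -38742/7751 -11336/7751 31681/7751]
step 1: x' = [-39197563/18395947, -21031249/18395947, 9156667/18395947], P' = [406207796/55187841 16239740/18395947 -225423994/55187841; 16239740/18395947 35904054/18395947 -25605184/18395947; -225423994/55187841 -25605184/18395947 188609414/55187841]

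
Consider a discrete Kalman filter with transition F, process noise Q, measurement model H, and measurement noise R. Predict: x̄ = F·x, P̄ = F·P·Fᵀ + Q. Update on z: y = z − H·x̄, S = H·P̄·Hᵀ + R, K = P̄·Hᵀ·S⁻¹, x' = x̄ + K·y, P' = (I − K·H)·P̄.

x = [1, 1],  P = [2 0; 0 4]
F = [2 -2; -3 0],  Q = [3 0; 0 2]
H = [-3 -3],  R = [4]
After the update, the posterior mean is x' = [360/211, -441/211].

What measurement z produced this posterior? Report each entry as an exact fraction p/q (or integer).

z = [1]

x̄ = F·x = [0, -3]
P̄ = F·P·Fᵀ + Q = [27 -12; -12 20]
S = H·P̄·Hᵀ + R = [211]
K = P̄·Hᵀ·S⁻¹ = [-45/211; -24/211]
x' − x̄ = [360/211, 192/211] = K·y
y = (KᵀK)⁻¹·Kᵀ·(x' − x̄) = [-8]
z = y + H·x̄ = [-8] + [9] = [1]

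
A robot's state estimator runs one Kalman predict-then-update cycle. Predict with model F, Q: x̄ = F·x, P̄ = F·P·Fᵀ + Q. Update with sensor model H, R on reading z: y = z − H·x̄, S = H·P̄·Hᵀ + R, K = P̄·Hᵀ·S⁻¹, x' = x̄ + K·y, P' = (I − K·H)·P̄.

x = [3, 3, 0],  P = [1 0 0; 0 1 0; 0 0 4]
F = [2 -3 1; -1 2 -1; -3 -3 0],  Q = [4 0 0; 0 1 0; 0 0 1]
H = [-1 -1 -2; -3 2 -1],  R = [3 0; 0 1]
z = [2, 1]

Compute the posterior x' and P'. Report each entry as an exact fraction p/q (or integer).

x̄ = F·x = [-3, 3, -18]
P̄ = F·P·Fᵀ + Q = [21 -12 3; -12 10 -3; 3 -3 19]
y = z − H·x̄ = [-34, -32]
S = H·P̄·Hᵀ + R = [86 99; 99 423]
K = P̄·Hᵀ·S⁻¹ = [285/2953 -695/2953; -273/2953 4282/26577; -1412/2953 838/26577]
x' = x̄ + K·y = [3691/2953, 26245/26577, -73130/26577]
P' = (I − K·H)·P̄ = [3738/2953 3289/2953 -3941/2953; 3289/2953 32788/26577 -27509/26577; -3941/2953 -27509/26577 50551/26577]

x' = [3691/2953, 26245/26577, -73130/26577]
P' = [3738/2953 3289/2953 -3941/2953; 3289/2953 32788/26577 -27509/26577; -3941/2953 -27509/26577 50551/26577]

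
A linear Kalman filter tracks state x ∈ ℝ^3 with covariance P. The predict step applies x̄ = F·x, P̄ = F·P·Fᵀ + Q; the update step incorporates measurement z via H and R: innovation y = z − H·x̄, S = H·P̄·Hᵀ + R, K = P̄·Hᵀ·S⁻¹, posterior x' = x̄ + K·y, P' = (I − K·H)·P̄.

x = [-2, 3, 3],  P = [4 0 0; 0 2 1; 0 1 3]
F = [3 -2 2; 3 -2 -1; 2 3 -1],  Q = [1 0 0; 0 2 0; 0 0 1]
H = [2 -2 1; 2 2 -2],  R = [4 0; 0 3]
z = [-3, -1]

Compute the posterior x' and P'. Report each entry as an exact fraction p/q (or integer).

x' = [-262/159, -100/53, -466/159]
P' = [16507/7791 37456/7791 51074/7791; 37456/7791 37441/2597 146914/7791; 51074/7791 146914/7791 66016/2597]

x̄ = F·x = [-6, -15, 2]
P̄ = F·P·Fᵀ + Q = [49 36 14; 36 53 14; 14 14 32]
y = z − H·x̄ = [-23, 45]
S = H·P̄·Hᵀ + R = [156 -24; -24 603]
K = P̄·Hᵀ·S⁻¹ = [2294/7791 642/2597; -235/2597 1910/7791; 1592/7791 -40/7791]
x' = x̄ + K·y = [-262/159, -100/53, -466/159]
P' = (I − K·H)·P̄ = [16507/7791 37456/7791 51074/7791; 37456/7791 37441/2597 146914/7791; 51074/7791 146914/7791 66016/2597]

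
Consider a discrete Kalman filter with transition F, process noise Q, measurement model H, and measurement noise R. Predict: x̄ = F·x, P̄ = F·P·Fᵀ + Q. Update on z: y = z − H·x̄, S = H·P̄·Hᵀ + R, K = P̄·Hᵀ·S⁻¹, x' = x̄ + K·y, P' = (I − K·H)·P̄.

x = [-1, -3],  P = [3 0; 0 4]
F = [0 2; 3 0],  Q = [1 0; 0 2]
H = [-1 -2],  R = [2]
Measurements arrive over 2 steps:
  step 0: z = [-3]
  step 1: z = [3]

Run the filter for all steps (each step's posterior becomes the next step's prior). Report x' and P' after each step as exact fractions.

step 0: x' = [-37/9, 31/9], P' = [2006/135 -986/135; -986/135 551/135]
step 1: x' = [31371/7463, -27165/7463], P' = [237590/52241 -128288/52241; -128288/52241 94876/52241]

step 0: x̄ = F·x = [-6, -3]
step 0: P̄ = F·P·Fᵀ + Q = [17 0; 0 29]
step 0: y = z − H·x̄ = [-15]
step 0: S = H·P̄·Hᵀ + R = [135]
step 0: K = P̄·Hᵀ·S⁻¹ = [-17/135; -58/135]
step 0: x' = x̄ + K·y = [-37/9, 31/9]
step 0: P' = (I − K·H)·P̄ = [2006/135 -986/135; -986/135 551/135]
step 1: x̄ = F·x = [62/9, -37/3]
step 1: P̄ = F·P·Fᵀ + Q = [2339/135 -1972/45; -1972/45 2036/15]
step 1: y = z − H·x̄ = [-133/9]
step 1: S = H·P̄·Hᵀ + R = [52241/135]
step 1: K = P̄·Hᵀ·S⁻¹ = [9493/52241; -30732/52241]
step 1: x' = x̄ + K·y = [31371/7463, -27165/7463]
step 1: P' = (I − K·H)·P̄ = [237590/52241 -128288/52241; -128288/52241 94876/52241]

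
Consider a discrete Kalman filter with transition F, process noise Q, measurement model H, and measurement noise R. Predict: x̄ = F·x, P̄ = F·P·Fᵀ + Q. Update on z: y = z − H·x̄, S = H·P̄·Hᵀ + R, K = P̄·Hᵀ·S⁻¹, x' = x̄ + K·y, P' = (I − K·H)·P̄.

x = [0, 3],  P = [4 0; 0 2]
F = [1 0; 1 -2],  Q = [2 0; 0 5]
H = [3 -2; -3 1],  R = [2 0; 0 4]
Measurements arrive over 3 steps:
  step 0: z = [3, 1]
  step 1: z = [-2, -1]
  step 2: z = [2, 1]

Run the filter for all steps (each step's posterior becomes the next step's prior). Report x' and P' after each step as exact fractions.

step 0: x̄ = F·x = [0, -6]
step 0: P̄ = F·P·Fᵀ + Q = [6 4; 4 17]
step 0: y = z − H·x̄ = [-9, 7]
step 0: S = H·P̄·Hᵀ + R = [76 -52; -52 51]
step 0: K = P̄·Hᵀ·S⁻¹ = [-109/586 -136/293; -431/586 -191/293]
step 0: x' = x̄ + K·y = [-923/586, -2311/586]
step 0: P' = (I − K·H)·P̄ = [399/293 653/293; 653/293 1195/293]
step 1: x̄ = F·x = [-923/586, 3699/586]
step 1: P̄ = F·P·Fᵀ + Q = [985/293 -907/293; -907/293 4032/293]
step 1: y = z − H·x̄ = [8995/586, -3527/293]
step 1: S = H·P̄·Hᵀ + R = [36463/293 -25092/293; -25092/293 19511/293]
step 1: K = P̄·Hᵀ·S⁻¹ = [-13165/279253 -72206/279253; -139863/279253 -83217/279253]
step 1: x' = x̄ + K·y = [227255/279253, 617580/279253]
step 1: P' = (I − K·H)·P̄ = [201326/279253 315154/279253; 315154/279253 612594/279253]
step 2: x̄ = F·x = [227255/279253, -1007905/279253]
step 2: P̄ = F·P·Fᵀ + Q = [759832/279253 -428982/279253; -428982/279253 2787351/279253]
step 2: y = z − H·x̄ = [-2139069/279253, 1968923/279253]
step 2: S = H·P̄·Hᵀ + R = [23694182/279253 -16274028/279253; -16274028/279253 13316743/279253]
step 2: K = P̄·Hᵀ·S⁻¹ = [-4112934/90751657 -23484186/90751657; -44886858/90751657 -27089265/90751657]
step 2: x' = x̄ + K·y = [-60221149/90751657, -174714826/90751657]
step 2: P' = (I − K·H)·P̄ = [65366452/90751657 102162612/90751657; 102162612/90751657 198130776/90751657]

step 0: x' = [-923/586, -2311/586], P' = [399/293 653/293; 653/293 1195/293]
step 1: x' = [227255/279253, 617580/279253], P' = [201326/279253 315154/279253; 315154/279253 612594/279253]
step 2: x' = [-60221149/90751657, -174714826/90751657], P' = [65366452/90751657 102162612/90751657; 102162612/90751657 198130776/90751657]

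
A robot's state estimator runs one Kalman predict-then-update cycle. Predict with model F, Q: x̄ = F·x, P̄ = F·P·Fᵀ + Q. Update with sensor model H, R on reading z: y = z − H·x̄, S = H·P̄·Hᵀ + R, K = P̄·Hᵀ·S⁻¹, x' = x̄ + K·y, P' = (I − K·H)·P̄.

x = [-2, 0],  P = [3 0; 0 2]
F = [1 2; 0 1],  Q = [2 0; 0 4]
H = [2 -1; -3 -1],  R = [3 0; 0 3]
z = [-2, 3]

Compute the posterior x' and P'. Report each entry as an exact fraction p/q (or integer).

x̄ = F·x = [-2, 0]
P̄ = F·P·Fᵀ + Q = [13 4; 4 6]
y = z − H·x̄ = [2, -3]
S = H·P̄·Hᵀ + R = [45 -68; -68 150]
K = P̄·Hᵀ·S⁻¹ = [188/1063 -439/2126; -462/1063 -337/1063]
x' = x̄ + K·y = [-2183/2126, 87/1063]
P' = (I − K·H)·P̄ = [489/2126 -75/1063; -75/1063 1236/1063]

x' = [-2183/2126, 87/1063]
P' = [489/2126 -75/1063; -75/1063 1236/1063]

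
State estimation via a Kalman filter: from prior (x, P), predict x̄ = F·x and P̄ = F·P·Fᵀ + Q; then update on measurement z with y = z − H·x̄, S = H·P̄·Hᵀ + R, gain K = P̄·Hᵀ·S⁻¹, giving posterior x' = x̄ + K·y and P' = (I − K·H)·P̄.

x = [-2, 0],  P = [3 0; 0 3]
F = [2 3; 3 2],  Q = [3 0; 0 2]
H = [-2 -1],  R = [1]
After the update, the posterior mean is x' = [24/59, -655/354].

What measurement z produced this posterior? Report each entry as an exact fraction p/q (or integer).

z = [1]

x̄ = F·x = [-4, -6]
P̄ = F·P·Fᵀ + Q = [42 36; 36 41]
S = H·P̄·Hᵀ + R = [354]
K = P̄·Hᵀ·S⁻¹ = [-20/59; -113/354]
x' − x̄ = [260/59, 1469/354] = K·y
y = (KᵀK)⁻¹·Kᵀ·(x' − x̄) = [-13]
z = y + H·x̄ = [-13] + [14] = [1]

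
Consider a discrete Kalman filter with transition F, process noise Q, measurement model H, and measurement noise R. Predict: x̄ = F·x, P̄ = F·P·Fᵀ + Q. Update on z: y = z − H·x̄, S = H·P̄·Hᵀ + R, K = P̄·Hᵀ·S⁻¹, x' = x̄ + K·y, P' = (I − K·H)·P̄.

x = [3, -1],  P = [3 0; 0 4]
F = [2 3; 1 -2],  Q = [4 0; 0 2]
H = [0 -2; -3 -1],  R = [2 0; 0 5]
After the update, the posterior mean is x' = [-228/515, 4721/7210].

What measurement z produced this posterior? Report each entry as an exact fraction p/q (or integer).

x̄ = F·x = [3, 5]
P̄ = F·P·Fᵀ + Q = [52 -18; -18 21]
S = H·P̄·Hᵀ + R = [86 -66; -66 386]
K = P̄·Hᵀ·S⁻¹ = [171/1030 -339/1030; -7017/14420 33/14420]
x' − x̄ = [-1773/515, -31329/7210] = K·y
y = (KᵀK)⁻¹·Kᵀ·(x' − x̄) = [9, 15]
z = y + H·x̄ = [9, 15] + [-10, -14] = [-1, 1]

z = [-1, 1]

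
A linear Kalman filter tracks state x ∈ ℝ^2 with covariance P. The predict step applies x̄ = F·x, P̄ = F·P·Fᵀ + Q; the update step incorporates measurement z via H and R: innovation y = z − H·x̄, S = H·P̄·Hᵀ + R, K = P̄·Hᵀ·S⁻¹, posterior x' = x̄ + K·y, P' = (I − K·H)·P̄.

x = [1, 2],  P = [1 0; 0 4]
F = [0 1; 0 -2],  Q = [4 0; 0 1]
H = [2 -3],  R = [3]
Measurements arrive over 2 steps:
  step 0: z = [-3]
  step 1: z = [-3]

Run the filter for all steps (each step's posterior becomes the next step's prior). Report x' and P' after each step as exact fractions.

step 0: x̄ = F·x = [2, -4]
step 0: P̄ = F·P·Fᵀ + Q = [8 -8; -8 17]
step 0: y = z − H·x̄ = [-19]
step 0: S = H·P̄·Hᵀ + R = [284]
step 0: K = P̄·Hᵀ·S⁻¹ = [10/71; -67/284]
step 0: x' = x̄ + K·y = [-48/71, 137/284]
step 0: P' = (I − K·H)·P̄ = [168/71 102/71; 102/71 339/284]
step 1: x̄ = F·x = [137/284, -137/142]
step 1: P̄ = F·P·Fᵀ + Q = [1475/284 -339/142; -339/142 410/71]
step 1: y = z − H·x̄ = [-487/71]
step 1: S = H·P̄·Hᵀ + R = [7412/71]
step 1: K = P̄·Hᵀ·S⁻¹ = [623/3706; -1569/7412]
step 1: x' = x̄ + K·y = [-4971/7412, 3611/7412]
step 1: P' = (I − K·H)·P̄ = [16629/7412 2460/1853; 2460/1853 8129/7412]

step 0: x' = [-48/71, 137/284], P' = [168/71 102/71; 102/71 339/284]
step 1: x' = [-4971/7412, 3611/7412], P' = [16629/7412 2460/1853; 2460/1853 8129/7412]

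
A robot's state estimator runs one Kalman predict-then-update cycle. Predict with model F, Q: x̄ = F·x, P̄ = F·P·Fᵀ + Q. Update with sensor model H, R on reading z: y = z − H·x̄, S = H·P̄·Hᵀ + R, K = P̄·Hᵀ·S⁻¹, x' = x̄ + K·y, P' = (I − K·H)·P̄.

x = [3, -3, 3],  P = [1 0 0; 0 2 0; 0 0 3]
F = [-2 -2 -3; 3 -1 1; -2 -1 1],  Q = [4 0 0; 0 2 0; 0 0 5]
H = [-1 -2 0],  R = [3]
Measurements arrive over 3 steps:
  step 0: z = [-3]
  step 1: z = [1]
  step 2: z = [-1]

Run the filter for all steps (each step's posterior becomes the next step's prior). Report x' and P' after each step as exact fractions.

step 0: x̄ = F·x = [-9, 15, 0]
step 0: P̄ = F·P·Fᵀ + Q = [43 -11 -1; -11 16 -1; -1 -1 14]
step 0: y = z − H·x̄ = [18]
step 0: S = H·P̄·Hᵀ + R = [66]
step 0: K = P̄·Hᵀ·S⁻¹ = [-7/22; -7/22; 1/22]
step 0: x' = x̄ + K·y = [-162/11, 102/11, 9/11]
step 0: P' = (I − K·H)·P̄ = [799/22 -389/22 -1/22; -389/22 205/22 -1/22; -1/22 -1/22 305/22]
step 1: x̄ = F·x = [93/11, -579/11, 21]
step 1: P̄ = F·P·Fᵀ + Q = [3713/22 -3733/22 16; -3733/22 10075/22 -177; 16 -177 103]
step 1: y = z − H·x̄ = [-1054/11]
step 1: S = H·P̄·Hᵀ + R = [29147/22]
step 1: K = P̄·Hᵀ·S⁻¹ = [3753/29147; -16417/29147; 7436/29147]
step 1: x' = x̄ + K·y = [-113181/29147, 38855/29147, -100417/29147]
step 1: P' = (I − K·H)·P̄ = [4278991/29147 -2145125/29147 -802162/29147; -2145125/29147 1097188/29147 389927/29147; -802162/29147 389927/29147 488773/29147]
step 2: x̄ = F·x = [449903/29147, -478815/29147, 87090/29147]
step 2: P̄ = F·P·Fᵀ + Q = [3912441/29147 -7151680/29147 2154550/29147; -7151680/29147 47433098/29147 -23524876/29147; 2154550/29147 -23524876/29147 12695954/29147]
step 2: y = z − H·x̄ = [-536874/29147]
step 2: S = H·P̄·Hᵀ + R = [165125554/29147]
step 2: K = P̄·Hᵀ·S⁻¹ = [944629/15011414; -43857258/82562777; 2040691/7505707]
step 2: x' = x̄ + K·y = [107155684/7505707, -548477529/82562777, -15161832/7505707]
step 2: P' = (I − K·H)·P̄ = [152567419/1364674 -420268874/7505707 -15698587/682337; -420268874/7505707 2377264694/82562777 83281192/7505707; -15698587/682337 83281192/7505707 11461888/682337]

step 0: x' = [-162/11, 102/11, 9/11], P' = [799/22 -389/22 -1/22; -389/22 205/22 -1/22; -1/22 -1/22 305/22]
step 1: x' = [-113181/29147, 38855/29147, -100417/29147], P' = [4278991/29147 -2145125/29147 -802162/29147; -2145125/29147 1097188/29147 389927/29147; -802162/29147 389927/29147 488773/29147]
step 2: x' = [107155684/7505707, -548477529/82562777, -15161832/7505707], P' = [152567419/1364674 -420268874/7505707 -15698587/682337; -420268874/7505707 2377264694/82562777 83281192/7505707; -15698587/682337 83281192/7505707 11461888/682337]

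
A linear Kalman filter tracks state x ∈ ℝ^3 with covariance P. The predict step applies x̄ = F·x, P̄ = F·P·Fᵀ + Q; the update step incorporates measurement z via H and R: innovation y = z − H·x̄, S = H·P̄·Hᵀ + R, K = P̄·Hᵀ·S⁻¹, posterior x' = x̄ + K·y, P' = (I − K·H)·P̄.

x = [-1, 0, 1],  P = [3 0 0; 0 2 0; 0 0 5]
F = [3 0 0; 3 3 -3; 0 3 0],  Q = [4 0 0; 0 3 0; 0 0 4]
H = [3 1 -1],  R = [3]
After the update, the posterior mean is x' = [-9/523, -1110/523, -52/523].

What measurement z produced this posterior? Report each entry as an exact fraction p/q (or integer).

z = [-2]

x̄ = F·x = [-3, -6, 0]
P̄ = F·P·Fᵀ + Q = [31 27 0; 27 93 18; 0 18 22]
S = H·P̄·Hᵀ + R = [523]
K = P̄·Hᵀ·S⁻¹ = [120/523; 156/523; -4/523]
x' − x̄ = [1560/523, 2028/523, -52/523] = K·y
y = (KᵀK)⁻¹·Kᵀ·(x' − x̄) = [13]
z = y + H·x̄ = [13] + [-15] = [-2]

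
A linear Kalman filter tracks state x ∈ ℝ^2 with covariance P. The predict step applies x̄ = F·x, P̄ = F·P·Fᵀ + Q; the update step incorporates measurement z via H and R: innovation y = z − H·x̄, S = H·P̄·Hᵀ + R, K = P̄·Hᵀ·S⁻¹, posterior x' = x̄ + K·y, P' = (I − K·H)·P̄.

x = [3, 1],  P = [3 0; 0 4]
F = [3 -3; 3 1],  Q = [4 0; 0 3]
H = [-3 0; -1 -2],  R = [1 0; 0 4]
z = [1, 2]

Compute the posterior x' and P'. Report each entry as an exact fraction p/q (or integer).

x' = [-26554/76587, -5792/10941]
P' = [8480/76587 -578/10941; -578/10941 1553/1563]

x̄ = F·x = [6, 10]
P̄ = F·P·Fᵀ + Q = [67 15; 15 34]
y = z − H·x̄ = [19, 28]
S = H·P̄·Hᵀ + R = [604 291; 291 267]
K = P̄·Hᵀ·S⁻¹ = [-8480/25529 -97/76587; 578/3647 -5291/10941]
x' = x̄ + K·y = [-26554/76587, -5792/10941]
P' = (I − K·H)·P̄ = [8480/76587 -578/10941; -578/10941 1553/1563]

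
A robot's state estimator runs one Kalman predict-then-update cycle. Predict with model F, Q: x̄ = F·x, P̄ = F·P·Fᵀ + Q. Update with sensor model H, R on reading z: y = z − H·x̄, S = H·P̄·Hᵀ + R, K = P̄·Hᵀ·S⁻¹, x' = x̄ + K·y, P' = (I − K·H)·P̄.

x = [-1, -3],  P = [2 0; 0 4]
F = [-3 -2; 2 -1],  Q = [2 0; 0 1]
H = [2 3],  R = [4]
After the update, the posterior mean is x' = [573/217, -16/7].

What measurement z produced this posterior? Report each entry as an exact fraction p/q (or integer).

z = [-2]

x̄ = F·x = [9, 1]
P̄ = F·P·Fᵀ + Q = [36 -4; -4 13]
S = H·P̄·Hᵀ + R = [217]
K = P̄·Hᵀ·S⁻¹ = [60/217; 1/7]
x' − x̄ = [-1380/217, -23/7] = K·y
y = (KᵀK)⁻¹·Kᵀ·(x' − x̄) = [-23]
z = y + H·x̄ = [-23] + [21] = [-2]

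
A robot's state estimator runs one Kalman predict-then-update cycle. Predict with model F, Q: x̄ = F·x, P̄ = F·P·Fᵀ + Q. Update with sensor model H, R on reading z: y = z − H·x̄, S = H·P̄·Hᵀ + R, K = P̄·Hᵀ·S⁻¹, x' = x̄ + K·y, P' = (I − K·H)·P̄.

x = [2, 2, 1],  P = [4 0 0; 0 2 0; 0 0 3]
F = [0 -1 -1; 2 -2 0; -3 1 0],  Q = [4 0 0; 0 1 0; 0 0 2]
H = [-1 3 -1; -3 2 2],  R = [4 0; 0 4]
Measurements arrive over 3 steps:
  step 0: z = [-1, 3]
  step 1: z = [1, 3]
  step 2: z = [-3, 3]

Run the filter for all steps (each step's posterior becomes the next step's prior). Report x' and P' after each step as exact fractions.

step 0: x̄ = F·x = [-3, 0, -4]
step 0: P̄ = F·P·Fᵀ + Q = [9 4 -2; 4 25 -28; -2 -28 40]
step 0: y = z − H·x̄ = [-8, 2]
step 0: S = H·P̄·Hᵀ + R = [418 -61; -61 97]
step 0: K = P̄·Hᵀ·S⁻¹ = [-306/12275 -3103/12275; 567/2455 -99/2455; -10004/36825 5098/36825]
step 0: x' = x̄ + K·y = [-40583/12275, -4734/2455, -19024/12275]
step 0: P' = (I − K·H)·P̄ = [40636/12275 4708/2455 31208/12275; 4708/2455 692/491 3404/2455; 31208/12275 3404/2455 99572/36825]
step 1: x̄ = F·x = [42694/12275, -33826/12275, 98079/12275]
step 1: P̄ = F·P·Fᵀ + Q = [400892/36825 -40856/12275 129924/12275; -40856/12275 55699/12275 -90096/12275; 129924/12275 -90096/12275 266334/12275]
step 1: y = z − H·x̄ = [254526/12275, 36401/12275]
step 1: S = H·P̄·Hᵀ + R = [5987747/36825 421374/12275; 421374/12275 750324/12275]
step 1: K = P̄·Hᵀ·S⁻¹ = [-1994435/13442234 -5741347/26884468; 1023291/6721117 -278947/20163351; -4932891/13442234 4204185/26884468]
step 1: x' = x̄ + K·y = [-6228629/26884468, 7263791/20163351, 22707963/26884468]
step 1: P' = (I − K·H)·P̄ = [15753091/6721117 8130796/6721117 12628167/6721117; 8130796/6721117 18175642/20163351 5951682/6721117; 12628167/6721117 5951682/6721117 15092661/6721117]
step 2: x̄ = F·x = [-5114687/4244916, -47741051/40326702, 85112825/80653404]
step 2: P̄ = F·P·Fᵀ + Q = [9464059/1061229 -2762758/1061229 7936841/1061229; -2762758/1061229 86763907/20163351 -124767818/20163351; 7936841/1061229 -124767818/20163351 337481473/20163351]
step 2: y = z − H·x̄ = [5403311/13442234, -28838393/80653404]
step 2: S = H·P̄·Hᵀ + R = [914662813/6721117 204738996/6721117; 204738996/6721117 1218155545/20163351]
step 2: K = P̄·Hᵀ·S⁻¹ = [-19044401978/147065942761 -31787512873/147065942761; 23952687403/147065942761 -2241729932/147065942761; -51290856394/147065942761 22605455125/147065942761]
step 2: x' = x̄ + K·y = [-173488588498/147065942761, -163675355137/147065942761, 126497452724/147065942761]
step 2: P' = (I − K·H)·P̄ = [310047662756/147065942761 158841630808/147065942761 242654837580/147065942761; 158841630808/147065942761 122107841692/147065942761 111671144656/147065942761; 242654837580/147065942761 111671144656/147065942761 297522021964/147065942761]

step 0: x' = [-40583/12275, -4734/2455, -19024/12275], P' = [40636/12275 4708/2455 31208/12275; 4708/2455 692/491 3404/2455; 31208/12275 3404/2455 99572/36825]
step 1: x' = [-6228629/26884468, 7263791/20163351, 22707963/26884468], P' = [15753091/6721117 8130796/6721117 12628167/6721117; 8130796/6721117 18175642/20163351 5951682/6721117; 12628167/6721117 5951682/6721117 15092661/6721117]
step 2: x' = [-173488588498/147065942761, -163675355137/147065942761, 126497452724/147065942761], P' = [310047662756/147065942761 158841630808/147065942761 242654837580/147065942761; 158841630808/147065942761 122107841692/147065942761 111671144656/147065942761; 242654837580/147065942761 111671144656/147065942761 297522021964/147065942761]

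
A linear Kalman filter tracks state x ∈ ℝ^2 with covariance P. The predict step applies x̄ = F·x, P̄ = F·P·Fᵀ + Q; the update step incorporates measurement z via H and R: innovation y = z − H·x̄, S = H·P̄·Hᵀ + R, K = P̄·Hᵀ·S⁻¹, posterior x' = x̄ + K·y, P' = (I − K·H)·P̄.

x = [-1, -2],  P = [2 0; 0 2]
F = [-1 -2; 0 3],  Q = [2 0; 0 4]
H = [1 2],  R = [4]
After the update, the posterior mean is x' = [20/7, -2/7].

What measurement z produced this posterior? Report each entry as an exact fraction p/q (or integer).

z = [3]

x̄ = F·x = [5, -6]
P̄ = F·P·Fᵀ + Q = [12 -12; -12 22]
S = H·P̄·Hᵀ + R = [56]
K = P̄·Hᵀ·S⁻¹ = [-3/14; 4/7]
x' − x̄ = [-15/7, 40/7] = K·y
y = (KᵀK)⁻¹·Kᵀ·(x' − x̄) = [10]
z = y + H·x̄ = [10] + [-7] = [3]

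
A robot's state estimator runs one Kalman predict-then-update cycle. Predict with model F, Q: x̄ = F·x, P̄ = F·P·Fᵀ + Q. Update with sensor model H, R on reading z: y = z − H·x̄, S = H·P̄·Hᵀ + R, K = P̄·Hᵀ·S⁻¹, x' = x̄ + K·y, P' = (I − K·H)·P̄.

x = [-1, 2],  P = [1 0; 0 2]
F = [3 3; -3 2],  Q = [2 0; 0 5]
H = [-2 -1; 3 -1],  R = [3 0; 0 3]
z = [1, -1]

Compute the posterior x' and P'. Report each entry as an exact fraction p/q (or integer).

x' = [-5846/16979, 4574/16979]
P' = [4035/16979 1914/16979; 1914/16979 24729/16979]

x̄ = F·x = [3, 7]
P̄ = F·P·Fᵀ + Q = [29 3; 3 22]
y = z − H·x̄ = [14, -3]
S = H·P̄·Hᵀ + R = [153 -155; -155 268]
K = P̄·Hᵀ·S⁻¹ = [-3328/16979 3397/16979; -9519/16979 -6329/16979]
x' = x̄ + K·y = [-5846/16979, 4574/16979]
P' = (I − K·H)·P̄ = [4035/16979 1914/16979; 1914/16979 24729/16979]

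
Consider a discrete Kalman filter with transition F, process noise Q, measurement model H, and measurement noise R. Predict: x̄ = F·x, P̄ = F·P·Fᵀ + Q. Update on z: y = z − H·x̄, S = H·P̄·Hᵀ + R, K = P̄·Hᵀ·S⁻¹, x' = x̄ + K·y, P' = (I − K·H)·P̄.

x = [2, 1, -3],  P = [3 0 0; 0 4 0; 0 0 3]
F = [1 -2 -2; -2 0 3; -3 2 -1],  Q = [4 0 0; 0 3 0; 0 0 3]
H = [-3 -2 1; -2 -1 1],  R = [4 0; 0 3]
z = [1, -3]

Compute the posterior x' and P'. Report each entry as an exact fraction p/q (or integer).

x̄ = F·x = [6, -13, -1]
P̄ = F·P·Fᵀ + Q = [35 -24 -19; -24 42 9; -19 9 49]
y = z − H·x̄ = [-6, -3]
S = H·P̄·Hᵀ + R = [326 243; 243 196]
K = P̄·Hᵀ·S⁻¹ = [899/4847 -2722/4847; -4233/4847 5619/4847; -1706/4847 4044/4847]
x' = x̄ + K·y = [31854/4847, -54470/4847, -6743/4847]
P' = (I − K·H)·P̄ = [61039/4847 -72801/4847 41111/4847; -72801/4847 106590/4847 -22155/4847; 41111/4847 -22155/4847 72199/4847]

x' = [31854/4847, -54470/4847, -6743/4847]
P' = [61039/4847 -72801/4847 41111/4847; -72801/4847 106590/4847 -22155/4847; 41111/4847 -22155/4847 72199/4847]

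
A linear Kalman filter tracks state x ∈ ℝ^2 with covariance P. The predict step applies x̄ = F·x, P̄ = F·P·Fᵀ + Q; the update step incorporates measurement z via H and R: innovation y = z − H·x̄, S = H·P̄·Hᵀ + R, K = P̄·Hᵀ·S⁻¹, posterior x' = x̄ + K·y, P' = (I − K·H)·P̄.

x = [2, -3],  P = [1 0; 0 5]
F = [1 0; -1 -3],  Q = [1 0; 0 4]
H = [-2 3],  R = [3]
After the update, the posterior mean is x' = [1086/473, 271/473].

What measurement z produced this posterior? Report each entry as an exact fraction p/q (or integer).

x̄ = F·x = [2, 7]
P̄ = F·P·Fᵀ + Q = [2 -1; -1 50]
S = H·P̄·Hᵀ + R = [473]
K = P̄·Hᵀ·S⁻¹ = [-7/473; 152/473]
x' − x̄ = [140/473, -3040/473] = K·y
y = (KᵀK)⁻¹·Kᵀ·(x' − x̄) = [-20]
z = y + H·x̄ = [-20] + [17] = [-3]

z = [-3]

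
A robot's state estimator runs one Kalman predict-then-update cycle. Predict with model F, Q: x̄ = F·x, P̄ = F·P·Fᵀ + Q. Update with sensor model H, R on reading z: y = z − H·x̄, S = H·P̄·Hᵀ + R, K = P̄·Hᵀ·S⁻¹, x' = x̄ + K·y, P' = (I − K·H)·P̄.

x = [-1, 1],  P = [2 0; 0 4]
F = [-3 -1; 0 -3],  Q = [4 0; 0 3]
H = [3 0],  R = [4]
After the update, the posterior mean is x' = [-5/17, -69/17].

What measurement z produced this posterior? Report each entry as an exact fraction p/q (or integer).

x̄ = F·x = [2, -3]
P̄ = F·P·Fᵀ + Q = [26 12; 12 39]
S = H·P̄·Hᵀ + R = [238]
K = P̄·Hᵀ·S⁻¹ = [39/119; 18/119]
x' − x̄ = [-39/17, -18/17] = K·y
y = (KᵀK)⁻¹·Kᵀ·(x' − x̄) = [-7]
z = y + H·x̄ = [-7] + [6] = [-1]

z = [-1]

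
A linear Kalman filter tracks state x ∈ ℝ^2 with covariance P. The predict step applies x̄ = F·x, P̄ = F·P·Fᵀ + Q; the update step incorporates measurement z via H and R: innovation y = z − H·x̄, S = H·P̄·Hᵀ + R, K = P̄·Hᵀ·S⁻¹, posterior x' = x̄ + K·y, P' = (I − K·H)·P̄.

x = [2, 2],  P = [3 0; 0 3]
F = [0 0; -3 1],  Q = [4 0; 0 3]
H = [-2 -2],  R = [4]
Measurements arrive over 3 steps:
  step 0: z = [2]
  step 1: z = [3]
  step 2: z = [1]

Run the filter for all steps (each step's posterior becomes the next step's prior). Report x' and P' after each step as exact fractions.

step 0: x̄ = F·x = [0, -4]
step 0: P̄ = F·P·Fᵀ + Q = [4 0; 0 33]
step 0: y = z − H·x̄ = [-6]
step 0: S = H·P̄·Hᵀ + R = [152]
step 0: K = P̄·Hᵀ·S⁻¹ = [-1/19; -33/76]
step 0: x' = x̄ + K·y = [6/19, -53/38]
step 0: P' = (I − K·H)·P̄ = [68/19 -66/19; -66/19 165/38]
step 1: x̄ = F·x = [0, -89/38]
step 1: P̄ = F·P·Fᵀ + Q = [4 0; 0 2295/38]
step 1: y = z − H·x̄ = [-32/19]
step 1: S = H·P̄·Hᵀ + R = [4970/19]
step 1: K = P̄·Hᵀ·S⁻¹ = [-76/2485; -459/994]
step 1: x' = x̄ + K·y = [128/2485, -1555/994]
step 1: P' = (I − K·H)·P̄ = [9332/2485 -1836/497; -1836/497 2295/497]
step 2: x̄ = F·x = [0, -8543/4970]
step 2: P̄ = F·P·Fᵀ + Q = [4 0; 0 157998/2485]
step 2: y = z − H·x̄ = [-6058/2485]
step 2: S = H·P̄·Hᵀ + R = [681692/2485]
step 2: K = P̄·Hᵀ·S⁻¹ = [-4970/170423; -78999/170423]
step 2: x' = x̄ + K·y = [12116/170423, -200713/340846]
step 2: P' = (I − K·H)·P̄ = [641932/170423 -631992/170423; -631992/170423 789990/170423]

step 0: x' = [6/19, -53/38], P' = [68/19 -66/19; -66/19 165/38]
step 1: x' = [128/2485, -1555/994], P' = [9332/2485 -1836/497; -1836/497 2295/497]
step 2: x' = [12116/170423, -200713/340846], P' = [641932/170423 -631992/170423; -631992/170423 789990/170423]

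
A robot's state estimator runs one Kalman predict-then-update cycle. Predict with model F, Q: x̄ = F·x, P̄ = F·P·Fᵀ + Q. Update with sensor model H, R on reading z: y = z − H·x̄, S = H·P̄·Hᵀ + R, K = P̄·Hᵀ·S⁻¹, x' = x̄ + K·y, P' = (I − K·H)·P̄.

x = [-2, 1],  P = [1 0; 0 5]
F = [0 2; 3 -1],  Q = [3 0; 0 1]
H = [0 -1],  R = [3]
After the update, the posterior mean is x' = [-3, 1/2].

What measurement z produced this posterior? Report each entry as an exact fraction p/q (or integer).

z = [-2]

x̄ = F·x = [2, -7]
P̄ = F·P·Fᵀ + Q = [23 -10; -10 15]
S = H·P̄·Hᵀ + R = [18]
K = P̄·Hᵀ·S⁻¹ = [5/9; -5/6]
x' − x̄ = [-5, 15/2] = K·y
y = (KᵀK)⁻¹·Kᵀ·(x' − x̄) = [-9]
z = y + H·x̄ = [-9] + [7] = [-2]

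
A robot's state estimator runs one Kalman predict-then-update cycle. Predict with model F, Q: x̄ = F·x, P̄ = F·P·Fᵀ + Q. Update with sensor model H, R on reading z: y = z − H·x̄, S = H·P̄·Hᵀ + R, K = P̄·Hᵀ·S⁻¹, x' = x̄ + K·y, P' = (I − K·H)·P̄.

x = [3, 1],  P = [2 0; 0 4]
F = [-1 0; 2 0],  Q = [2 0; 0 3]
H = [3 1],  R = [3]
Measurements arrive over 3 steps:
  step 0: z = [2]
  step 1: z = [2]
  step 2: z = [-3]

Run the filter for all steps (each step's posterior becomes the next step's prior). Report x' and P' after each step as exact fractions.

step 0: x' = [-19/13, 151/26], P' = [20/13 -48/13; -48/13 285/26]
step 1: x' = [269/166, -971/332], P' = [109/83 -507/166; -507/166 3039/332]
step 2: x' = [-4242/2101, 13533/4202], P' = [2522/2101 -5745/2101; -5745/2101 17328/2101]

step 0: x̄ = F·x = [-3, 6]
step 0: P̄ = F·P·Fᵀ + Q = [4 -4; -4 11]
step 0: y = z − H·x̄ = [5]
step 0: S = H·P̄·Hᵀ + R = [26]
step 0: K = P̄·Hᵀ·S⁻¹ = [4/13; -1/26]
step 0: x' = x̄ + K·y = [-19/13, 151/26]
step 0: P' = (I − K·H)·P̄ = [20/13 -48/13; -48/13 285/26]
step 1: x̄ = F·x = [19/13, -38/13]
step 1: P̄ = F·P·Fᵀ + Q = [46/13 -40/13; -40/13 119/13]
step 1: y = z − H·x̄ = [7/13]
step 1: S = H·P̄·Hᵀ + R = [332/13]
step 1: K = P̄·Hᵀ·S⁻¹ = [49/166; -1/332]
step 1: x' = x̄ + K·y = [269/166, -971/332]
step 1: P' = (I − K·H)·P̄ = [109/83 -507/166; -507/166 3039/332]
step 2: x̄ = F·x = [-269/166, 269/83]
step 2: P̄ = F·P·Fᵀ + Q = [275/83 -218/83; -218/83 685/83]
step 2: y = z − H·x̄ = [-229/166]
step 2: S = H·P̄·Hᵀ + R = [2101/83]
step 2: K = P̄·Hᵀ·S⁻¹ = [607/2101; 31/2101]
step 2: x' = x̄ + K·y = [-4242/2101, 13533/4202]
step 2: P' = (I − K·H)·P̄ = [2522/2101 -5745/2101; -5745/2101 17328/2101]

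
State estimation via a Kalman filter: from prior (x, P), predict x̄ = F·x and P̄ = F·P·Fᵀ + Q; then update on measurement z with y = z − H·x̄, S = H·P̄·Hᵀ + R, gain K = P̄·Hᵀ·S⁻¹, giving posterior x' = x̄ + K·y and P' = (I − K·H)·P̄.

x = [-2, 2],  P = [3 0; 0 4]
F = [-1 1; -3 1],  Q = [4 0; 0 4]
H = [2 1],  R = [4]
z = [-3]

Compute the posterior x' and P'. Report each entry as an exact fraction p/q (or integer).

x̄ = F·x = [4, 8]
P̄ = F·P·Fᵀ + Q = [11 13; 13 35]
y = z − H·x̄ = [-19]
S = H·P̄·Hᵀ + R = [135]
K = P̄·Hᵀ·S⁻¹ = [7/27; 61/135]
x' = x̄ + K·y = [-25/27, -79/135]
P' = (I − K·H)·P̄ = [52/27 -76/27; -76/27 1004/135]

x' = [-25/27, -79/135]
P' = [52/27 -76/27; -76/27 1004/135]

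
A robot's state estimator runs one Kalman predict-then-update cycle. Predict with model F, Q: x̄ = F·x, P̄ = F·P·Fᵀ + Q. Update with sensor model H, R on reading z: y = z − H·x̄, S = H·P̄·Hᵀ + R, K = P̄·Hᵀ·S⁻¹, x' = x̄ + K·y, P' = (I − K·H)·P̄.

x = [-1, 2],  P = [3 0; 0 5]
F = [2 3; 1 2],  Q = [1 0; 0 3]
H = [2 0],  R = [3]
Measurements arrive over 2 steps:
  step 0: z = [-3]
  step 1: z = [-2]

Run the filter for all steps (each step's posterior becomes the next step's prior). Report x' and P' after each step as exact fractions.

step 0: x' = [-336/235, -87/235], P' = [174/235 108/235; 108/235 926/235]
step 1: x' = [-45043/42949, -14082/42949], P' = [31683/42949 19980/42949; 19980/42949 161561/42949]

step 0: x̄ = F·x = [4, 3]
step 0: P̄ = F·P·Fᵀ + Q = [58 36; 36 26]
step 0: y = z − H·x̄ = [-11]
step 0: S = H·P̄·Hᵀ + R = [235]
step 0: K = P̄·Hᵀ·S⁻¹ = [116/235; 72/235]
step 0: x' = x̄ + K·y = [-336/235, -87/235]
step 0: P' = (I − K·H)·P̄ = [174/235 108/235; 108/235 926/235]
step 1: x̄ = F·x = [-933/235, -102/47]
step 1: P̄ = F·P·Fᵀ + Q = [10561/235 1332/47; 1332/47 1003/47]
step 1: y = z − H·x̄ = [1396/235]
step 1: S = H·P̄·Hᵀ + R = [42949/235]
step 1: K = P̄·Hᵀ·S⁻¹ = [21122/42949; 13320/42949]
step 1: x' = x̄ + K·y = [-45043/42949, -14082/42949]
step 1: P' = (I − K·H)·P̄ = [31683/42949 19980/42949; 19980/42949 161561/42949]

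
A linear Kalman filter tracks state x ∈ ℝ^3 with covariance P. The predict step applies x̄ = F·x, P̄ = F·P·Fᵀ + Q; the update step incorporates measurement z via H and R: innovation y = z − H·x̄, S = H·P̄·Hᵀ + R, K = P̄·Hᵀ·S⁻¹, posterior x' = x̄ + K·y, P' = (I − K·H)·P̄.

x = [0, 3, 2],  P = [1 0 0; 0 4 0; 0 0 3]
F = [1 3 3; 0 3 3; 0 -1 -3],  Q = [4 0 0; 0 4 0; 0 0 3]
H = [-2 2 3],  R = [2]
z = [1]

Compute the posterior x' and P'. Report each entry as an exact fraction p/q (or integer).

x' = [401/86, 527/86, -30/43]
P' = [7263/344 7829/344 -231/172; 7829/344 11167/344 -1149/172; -231/172 -1149/172 323/86]

x̄ = F·x = [15, 15, -9]
P̄ = F·P·Fᵀ + Q = [68 63 -39; 63 67 -39; -39 -39 34]
y = z − H·x̄ = [28]
S = H·P̄·Hᵀ + R = [344]
K = P̄·Hᵀ·S⁻¹ = [-127/344; -109/344; 51/172]
x' = x̄ + K·y = [401/86, 527/86, -30/43]
P' = (I − K·H)·P̄ = [7263/344 7829/344 -231/172; 7829/344 11167/344 -1149/172; -231/172 -1149/172 323/86]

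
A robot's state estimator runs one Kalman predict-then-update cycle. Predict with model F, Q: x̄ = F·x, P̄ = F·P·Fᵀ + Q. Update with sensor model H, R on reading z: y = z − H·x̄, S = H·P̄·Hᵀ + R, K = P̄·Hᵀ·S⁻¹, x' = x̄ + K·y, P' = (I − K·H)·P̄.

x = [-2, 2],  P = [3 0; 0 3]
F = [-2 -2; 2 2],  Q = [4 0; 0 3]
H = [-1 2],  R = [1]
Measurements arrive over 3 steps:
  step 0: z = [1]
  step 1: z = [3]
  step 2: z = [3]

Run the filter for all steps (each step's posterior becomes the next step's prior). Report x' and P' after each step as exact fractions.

step 0: x' = [-76/233, 78/233], P' = [748/233 336/233; 336/233 207/233]
step 1: x' = [-61388/62533, 62762/62533], P' = [200848/62533 90196/62533; 90196/62533 55559/62533]
step 2: x' = [-659556/671513, 3369522/3357565], P' = [2156816/671513 4842868/3357565; 4842868/3357565 14915563/16787825]

step 0: x̄ = F·x = [0, 0]
step 0: P̄ = F·P·Fᵀ + Q = [28 -24; -24 27]
step 0: y = z − H·x̄ = [1]
step 0: S = H·P̄·Hᵀ + R = [233]
step 0: K = P̄·Hᵀ·S⁻¹ = [-76/233; 78/233]
step 0: x' = x̄ + K·y = [-76/233, 78/233]
step 0: P' = (I − K·H)·P̄ = [748/233 336/233; 336/233 207/233]
step 1: x̄ = F·x = [-4/233, 4/233]
step 1: P̄ = F·P·Fᵀ + Q = [7440/233 -6508/233; -6508/233 7207/233]
step 1: y = z − H·x̄ = [687/233]
step 1: S = H·P̄·Hᵀ + R = [62533/233]
step 1: K = P̄·Hᵀ·S⁻¹ = [-20456/62533; 20922/62533]
step 1: x' = x̄ + K·y = [-61388/62533, 62762/62533]
step 1: P' = (I − K·H)·P̄ = [200848/62533 90196/62533; 90196/62533 55559/62533]
step 2: x̄ = F·x = [-2748/62533, 2748/62533]
step 2: P̄ = F·P·Fᵀ + Q = [1997328/62533 -1747196/62533; -1747196/62533 1934795/62533]
step 2: y = z − H·x̄ = [179355/62533]
step 2: S = H·P̄·Hᵀ + R = [16787825/62533]
step 2: K = P̄·Hᵀ·S⁻¹ = [-1098344/3357565; 5616786/16787825]
step 2: x' = x̄ + K·y = [-659556/671513, 3369522/3357565]
step 2: P' = (I − K·H)·P̄ = [2156816/671513 4842868/3357565; 4842868/3357565 14915563/16787825]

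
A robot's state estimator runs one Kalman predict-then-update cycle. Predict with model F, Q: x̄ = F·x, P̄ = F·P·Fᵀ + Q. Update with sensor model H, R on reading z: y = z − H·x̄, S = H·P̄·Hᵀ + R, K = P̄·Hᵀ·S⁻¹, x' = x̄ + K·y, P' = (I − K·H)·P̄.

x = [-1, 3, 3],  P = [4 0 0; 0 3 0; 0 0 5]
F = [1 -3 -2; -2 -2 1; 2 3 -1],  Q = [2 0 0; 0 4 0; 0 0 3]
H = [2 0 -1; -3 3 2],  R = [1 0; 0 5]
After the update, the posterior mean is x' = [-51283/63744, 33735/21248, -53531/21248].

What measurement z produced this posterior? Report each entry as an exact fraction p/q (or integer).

x̄ = F·x = [-16, -1, 4]
P̄ = F·P·Fᵀ + Q = [53 0 -9; 0 37 -39; -9 -39 51]
S = H·P̄·Hᵀ + R = [300 -366; -366 659]
K = P̄·Hᵀ·S⁻¹ = [11003/63744 -1835/10624; 12593/21248 4029/10624; -13693/21248 -3609/10624]
x' − x̄ = [968621/63744, 54983/21248, -138523/21248] = K·y
y = (KᵀK)⁻¹·Kᵀ·(x' − x̄) = [37, -51]
z = y + H·x̄ = [37, -51] + [-36, 53] = [1, 2]

z = [1, 2]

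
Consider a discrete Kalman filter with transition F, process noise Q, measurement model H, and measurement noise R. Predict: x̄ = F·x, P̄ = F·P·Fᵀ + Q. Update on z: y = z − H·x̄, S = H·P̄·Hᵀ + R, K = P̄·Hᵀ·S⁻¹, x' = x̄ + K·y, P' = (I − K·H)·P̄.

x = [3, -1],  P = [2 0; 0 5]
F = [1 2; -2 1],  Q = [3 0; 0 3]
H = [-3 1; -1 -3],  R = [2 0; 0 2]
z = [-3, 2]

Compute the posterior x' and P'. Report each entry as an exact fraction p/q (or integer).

x̄ = F·x = [1, -7]
P̄ = F·P·Fᵀ + Q = [25 6; 6 16]
y = z − H·x̄ = [7, -18]
S = H·P̄·Hᵀ + R = [207 75; 75 207]
K = P̄·Hᵀ·S⁻¹ = [-1843/6204 -207/2068; 101/1034 -919/3102]
x' = x̄ + K·y = [4481/6204, -1017/1034]
P' = (I − K·H)·P̄ = [205/1034 1/1551; 1/1551 102/517]

x' = [4481/6204, -1017/1034]
P' = [205/1034 1/1551; 1/1551 102/517]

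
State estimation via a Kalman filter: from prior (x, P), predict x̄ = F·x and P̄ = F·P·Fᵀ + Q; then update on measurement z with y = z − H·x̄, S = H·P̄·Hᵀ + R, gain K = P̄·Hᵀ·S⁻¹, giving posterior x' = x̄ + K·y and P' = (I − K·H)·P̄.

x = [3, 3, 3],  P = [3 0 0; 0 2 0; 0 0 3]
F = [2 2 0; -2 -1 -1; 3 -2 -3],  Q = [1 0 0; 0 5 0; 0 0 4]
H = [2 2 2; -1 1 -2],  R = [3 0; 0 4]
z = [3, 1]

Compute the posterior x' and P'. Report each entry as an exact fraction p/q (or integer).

x' = [2611/377, -1678/1131, -4847/1131]
P' = [4190/377 -4700/1131 -8089/1131; -4700/1131 7706/3393 8215/3393; -8089/1131 8215/3393 17363/3393]

x̄ = F·x = [12, -12, -6]
P̄ = F·P·Fᵀ + Q = [21 -16 10; -16 22 -5; 10 -5 66]
y = z − H·x̄ = [15, 13]
S = H·P̄·Hᵀ + R = [351 -312; -312 403]
K = P̄·Hᵀ·S⁻¹ = [-146/1131 -7/29; 1214/3393 448/1131; 874/3393 -187/1131]
x' = x̄ + K·y = [2611/377, -1678/1131, -4847/1131]
P' = (I − K·H)·P̄ = [4190/377 -4700/1131 -8089/1131; -4700/1131 7706/3393 8215/3393; -8089/1131 8215/3393 17363/3393]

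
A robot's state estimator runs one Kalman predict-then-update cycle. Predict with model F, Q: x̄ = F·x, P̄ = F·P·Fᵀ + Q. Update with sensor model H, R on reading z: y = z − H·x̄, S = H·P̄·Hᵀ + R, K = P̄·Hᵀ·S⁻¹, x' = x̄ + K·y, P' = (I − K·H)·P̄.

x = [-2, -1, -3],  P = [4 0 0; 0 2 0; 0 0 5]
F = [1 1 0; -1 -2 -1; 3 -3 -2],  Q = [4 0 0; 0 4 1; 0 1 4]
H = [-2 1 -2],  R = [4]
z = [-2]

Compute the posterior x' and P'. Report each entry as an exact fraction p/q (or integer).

x̄ = F·x = [-3, 7, 3]
P̄ = F·P·Fᵀ + Q = [10 -8 6; -8 21 11; 6 11 78]
y = z − H·x̄ = [-9]
S = H·P̄·Hᵀ + R = [413]
K = P̄·Hᵀ·S⁻¹ = [-40/413; 15/413; -157/413]
x' = x̄ + K·y = [-879/413, 2756/413, 2652/413]
P' = (I − K·H)·P̄ = [2530/413 -2704/413 -3802/413; -2704/413 8448/413 6898/413; -3802/413 6898/413 7565/413]

x' = [-879/413, 2756/413, 2652/413]
P' = [2530/413 -2704/413 -3802/413; -2704/413 8448/413 6898/413; -3802/413 6898/413 7565/413]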